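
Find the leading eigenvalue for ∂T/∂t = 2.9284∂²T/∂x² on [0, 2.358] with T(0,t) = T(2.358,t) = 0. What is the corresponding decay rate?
Eigenvalues: λₙ = 2.9284n²π²/2.358².
First three modes:
  n=1: λ₁ = 2.9284π²/2.358² ≈ 5.198
  n=2: λ₂ = 11.7136π²/2.358² ≈ 20.792 (4× faster decay)
  n=3: λ₃ = 26.3556π²/2.358² ≈ 46.783 (9× faster decay)
As t → ∞, higher modes decay exponentially faster. The n=1 mode dominates: T ~ c₁ sin(πx/2.358) e^{-λ₁t}.
Decay rate: λ₁ = 2.9284π²/2.358² ≈ 5.198.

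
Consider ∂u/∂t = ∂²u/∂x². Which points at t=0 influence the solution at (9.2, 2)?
The entire real line. The heat equation has infinite propagation speed: any initial disturbance instantly affects all points (though exponentially small far away).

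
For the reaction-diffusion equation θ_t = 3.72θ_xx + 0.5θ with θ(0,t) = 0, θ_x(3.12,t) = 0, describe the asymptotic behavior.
θ → 0. Diffusion dominates reaction (r=0.5 < κπ²/(4L²)≈0.94); solution decays.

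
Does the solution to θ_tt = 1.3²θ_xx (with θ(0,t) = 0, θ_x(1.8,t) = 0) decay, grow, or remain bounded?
θ oscillates (no decay). Energy is conserved; the solution oscillates indefinitely as standing waves.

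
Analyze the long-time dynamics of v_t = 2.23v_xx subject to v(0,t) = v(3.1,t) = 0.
Long-time behavior: v → 0. Heat diffuses out through both boundaries.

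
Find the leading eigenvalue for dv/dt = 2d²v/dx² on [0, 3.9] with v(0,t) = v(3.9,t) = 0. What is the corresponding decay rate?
Eigenvalues: λₙ = 2n²π²/3.9².
First three modes:
  n=1: λ₁ = 2π²/3.9² ≈ 1.298
  n=2: λ₂ = 8π²/3.9² ≈ 5.191 (4× faster decay)
  n=3: λ₃ = 18π²/3.9² ≈ 11.68 (9× faster decay)
As t → ∞, higher modes decay exponentially faster. The n=1 mode dominates: v ~ c₁ sin(πx/3.9) e^{-λ₁t}.
Decay rate: λ₁ = 2π²/3.9² ≈ 1.298.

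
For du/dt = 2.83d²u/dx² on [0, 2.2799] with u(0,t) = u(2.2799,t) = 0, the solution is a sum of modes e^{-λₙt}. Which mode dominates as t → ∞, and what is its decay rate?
Eigenvalues: λₙ = 2.83n²π²/2.2799².
First three modes:
  n=1: λ₁ = 2.83π²/2.2799² ≈ 5.373
  n=2: λ₂ = 11.32π²/2.2799² ≈ 21.494 (4× faster decay)
  n=3: λ₃ = 25.47π²/2.2799² ≈ 48.361 (9× faster decay)
As t → ∞, higher modes decay exponentially faster. The n=1 mode dominates: u ~ c₁ sin(πx/2.2799) e^{-λ₁t}.
Decay rate: λ₁ = 2.83π²/2.2799² ≈ 5.373.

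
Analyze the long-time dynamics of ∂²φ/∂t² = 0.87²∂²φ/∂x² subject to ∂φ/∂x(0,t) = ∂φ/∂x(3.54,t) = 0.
Long-time behavior: φ oscillates about a mean that drifts linearly in t (generically unbounded; no decay). There is no damping, so the nonconstant modes persist as standing waves (energy conserved, no decay). But with Neumann conditions at both ends the constant mode has eigenvalue 0: the spatial mean M(t) of φ satisfies M'' = 0, so M(t) = M(0) + M'(0)·t. Unless the initial velocity has zero mean (∫φ_t(x,0)dx = 0), the solution grows linearly in t (unbounded, though not exponentially); if it does have zero mean, the solution stays bounded and simply oscillates.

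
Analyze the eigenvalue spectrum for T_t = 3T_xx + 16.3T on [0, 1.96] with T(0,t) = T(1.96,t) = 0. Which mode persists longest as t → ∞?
Eigenvalues: λₙ = 3n²π²/1.96² - 16.3.
First three modes:
  n=1: λ₁ = 3π²/1.96² - 16.3 ≈ -8.593
  n=2: λ₂ = 12π²/1.96² - 16.3 ≈ 14.53
  n=3: λ₃ = 27π²/1.96² - 16.3 ≈ 53.067
Since 3π²/1.96² ≈ 7.707 < 16.3, λ₁ < 0.
The n=1 mode grows fastest (−λₙ is largest for n=1) → dominates.
Asymptotic: T ~ c₁ sin(πx/1.96) e^{8.593t} (exponential growth at rate −λ₁ ≈ 8.593).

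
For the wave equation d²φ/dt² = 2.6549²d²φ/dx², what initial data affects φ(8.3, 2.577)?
Domain of dependence: [1.4583227, 15.1416773]. Signals travel at speed 2.6549, so data within |x - 8.3| ≤ 2.6549·2.577 = 6.8416773 can reach the point.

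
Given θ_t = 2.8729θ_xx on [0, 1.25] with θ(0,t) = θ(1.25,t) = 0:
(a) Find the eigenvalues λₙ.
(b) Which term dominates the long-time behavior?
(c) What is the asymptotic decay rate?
Eigenvalues: λₙ = 2.8729n²π²/1.25².
First three modes:
  n=1: λ₁ = 2.8729π²/1.25² ≈ 18.147
  n=2: λ₂ = 11.4916π²/1.25² ≈ 72.587 (4× faster decay)
  n=3: λ₃ = 25.8561π²/1.25² ≈ 163.321 (9× faster decay)
As t → ∞, higher modes decay exponentially faster. The n=1 mode dominates: θ ~ c₁ sin(πx/1.25) e^{-λ₁t}.
Decay rate: λ₁ = 2.8729π²/1.25² ≈ 18.147.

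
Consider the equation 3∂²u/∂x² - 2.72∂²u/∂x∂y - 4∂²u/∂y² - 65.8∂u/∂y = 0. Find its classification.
Hyperbolic. (A = 3, B = -2.72, C = -4 gives B² - 4AC = 55.3984.)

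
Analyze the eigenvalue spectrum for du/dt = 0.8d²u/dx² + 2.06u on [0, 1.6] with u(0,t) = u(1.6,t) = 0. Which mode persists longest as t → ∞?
Eigenvalues: λₙ = 0.8n²π²/1.6² - 2.06.
First three modes:
  n=1: λ₁ = 0.8π²/1.6² - 2.06 ≈ 1.024
  n=2: λ₂ = 3.2π²/1.6² - 2.06 ≈ 10.277
  n=3: λ₃ = 7.2π²/1.6² - 2.06 ≈ 25.698
Since 0.8π²/1.6² ≈ 3.084 > 2.06, all λₙ > 0.
The n=1 mode decays slowest → dominates as t → ∞.
Asymptotic: u ~ c₁ sin(πx/1.6) e^{-λ₁t} with decay rate λ₁ ≈ 1.024.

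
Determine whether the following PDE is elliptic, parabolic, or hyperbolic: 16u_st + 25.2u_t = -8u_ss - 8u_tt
Rewriting in standard form: 8u_ss + 16u_st + 8u_tt + 25.2u_t = 0. Coefficients: A = 8, B = 16, C = 8. B² - 4AC = 0, which is zero, so the equation is parabolic.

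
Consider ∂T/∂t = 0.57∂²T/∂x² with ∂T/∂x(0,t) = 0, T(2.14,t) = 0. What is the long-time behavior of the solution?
As t → ∞, T → 0. Heat escapes through the Dirichlet boundary.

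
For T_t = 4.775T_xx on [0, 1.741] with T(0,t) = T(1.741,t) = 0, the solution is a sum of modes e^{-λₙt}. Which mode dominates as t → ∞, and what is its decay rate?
Eigenvalues: λₙ = 4.775n²π²/1.741².
First three modes:
  n=1: λ₁ = 4.775π²/1.741² ≈ 15.548
  n=2: λ₂ = 19.1π²/1.741² ≈ 62.192 (4× faster decay)
  n=3: λ₃ = 42.975π²/1.741² ≈ 139.932 (9× faster decay)
As t → ∞, higher modes decay exponentially faster. The n=1 mode dominates: T ~ c₁ sin(πx/1.741) e^{-λ₁t}.
Decay rate: λ₁ = 4.775π²/1.741² ≈ 15.548.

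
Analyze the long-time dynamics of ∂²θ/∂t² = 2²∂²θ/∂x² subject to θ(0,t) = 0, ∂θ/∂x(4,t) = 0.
Long-time behavior: θ oscillates (no decay). Energy is conserved; the solution oscillates indefinitely as standing waves.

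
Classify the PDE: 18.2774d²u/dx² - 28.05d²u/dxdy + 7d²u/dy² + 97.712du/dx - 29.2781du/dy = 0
A = 18.2774, B = -28.05, C = 7. Discriminant B² - 4AC = 275.0353. Since 275.0353 > 0, hyperbolic.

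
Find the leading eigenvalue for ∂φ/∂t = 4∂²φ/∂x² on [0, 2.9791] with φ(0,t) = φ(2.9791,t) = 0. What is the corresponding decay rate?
Eigenvalues: λₙ = 4n²π²/2.9791².
First three modes:
  n=1: λ₁ = 4π²/2.9791² ≈ 4.448
  n=2: λ₂ = 16π²/2.9791² ≈ 17.793 (4× faster decay)
  n=3: λ₃ = 36π²/2.9791² ≈ 40.034 (9× faster decay)
As t → ∞, higher modes decay exponentially faster. The n=1 mode dominates: φ ~ c₁ sin(πx/2.9791) e^{-λ₁t}.
Decay rate: λ₁ = 4π²/2.9791² ≈ 4.448.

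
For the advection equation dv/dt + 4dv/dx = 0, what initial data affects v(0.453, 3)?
A single point: x = -11.547. The characteristic through (0.453, 3) is x - 4t = const, so x = 0.453 - 4·3 = -11.547.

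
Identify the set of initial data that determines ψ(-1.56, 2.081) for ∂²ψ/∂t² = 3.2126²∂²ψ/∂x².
Domain of dependence: [-8.2454206, 5.1254206]. Signals travel at speed 3.2126, so data within |x - -1.56| ≤ 3.2126·2.081 = 6.6854206 can reach the point.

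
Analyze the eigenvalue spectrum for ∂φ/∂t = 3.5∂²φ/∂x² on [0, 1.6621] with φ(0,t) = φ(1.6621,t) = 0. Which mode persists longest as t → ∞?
Eigenvalues: λₙ = 3.5n²π²/1.6621².
First three modes:
  n=1: λ₁ = 3.5π²/1.6621² ≈ 12.504
  n=2: λ₂ = 14π²/1.6621² ≈ 50.017 (4× faster decay)
  n=3: λ₃ = 31.5π²/1.6621² ≈ 112.537 (9× faster decay)
As t → ∞, higher modes decay exponentially faster. The n=1 mode dominates: φ ~ c₁ sin(πx/1.6621) e^{-λ₁t}.
Decay rate: λ₁ = 3.5π²/1.6621² ≈ 12.504.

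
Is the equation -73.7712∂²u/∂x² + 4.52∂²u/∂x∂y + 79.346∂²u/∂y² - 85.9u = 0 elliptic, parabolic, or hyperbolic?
Computing B² - 4AC with A = -73.7712, B = 4.52, C = 79.346: discriminant = 23434.2289408 (positive). Answer: hyperbolic.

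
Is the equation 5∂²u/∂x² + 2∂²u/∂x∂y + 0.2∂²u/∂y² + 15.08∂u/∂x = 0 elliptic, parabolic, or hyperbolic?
Computing B² - 4AC with A = 5, B = 2, C = 0.2: discriminant = 0 (zero). Answer: parabolic.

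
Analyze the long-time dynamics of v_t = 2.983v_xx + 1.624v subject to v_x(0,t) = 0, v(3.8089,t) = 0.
Long-time behavior: v grows unboundedly. Reaction dominates diffusion (r=1.624 > κπ²/(4L²)≈0.51); solution grows exponentially.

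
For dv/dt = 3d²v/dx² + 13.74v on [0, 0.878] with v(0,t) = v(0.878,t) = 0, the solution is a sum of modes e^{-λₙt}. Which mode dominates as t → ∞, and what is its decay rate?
Eigenvalues: λₙ = 3n²π²/0.878² - 13.74.
First three modes:
  n=1: λ₁ = 3π²/0.878² - 13.74 ≈ 24.669
  n=2: λ₂ = 12π²/0.878² - 13.74 ≈ 139.896
  n=3: λ₃ = 27π²/0.878² - 13.74 ≈ 331.94
Since 3π²/0.878² ≈ 38.409 > 13.74, all λₙ > 0.
The n=1 mode decays slowest → dominates as t → ∞.
Asymptotic: v ~ c₁ sin(πx/0.878) e^{-λ₁t} with decay rate λ₁ ≈ 24.669.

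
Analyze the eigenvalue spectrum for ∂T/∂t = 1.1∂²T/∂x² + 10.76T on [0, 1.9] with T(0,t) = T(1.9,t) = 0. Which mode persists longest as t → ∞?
Eigenvalues: λₙ = 1.1n²π²/1.9² - 10.76.
First three modes:
  n=1: λ₁ = 1.1π²/1.9² - 10.76 ≈ -7.753
  n=2: λ₂ = 4.4π²/1.9² - 10.76 ≈ 1.269
  n=3: λ₃ = 9.9π²/1.9² - 10.76 ≈ 16.306
Since 1.1π²/1.9² ≈ 3.007 < 10.76, λ₁ < 0.
The n=1 mode grows fastest (−λₙ is largest for n=1) → dominates.
Asymptotic: T ~ c₁ sin(πx/1.9) e^{7.753t} (exponential growth at rate −λ₁ ≈ 7.753).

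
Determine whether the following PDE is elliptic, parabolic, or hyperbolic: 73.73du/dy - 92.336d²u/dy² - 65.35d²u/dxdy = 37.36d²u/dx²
Rewriting in standard form: -37.36d²u/dx² - 65.35d²u/dxdy - 92.336d²u/dy² + 73.73du/dy = 0. Coefficients: A = -37.36, B = -65.35, C = -92.336. B² - 4AC = -9528.06934, which is negative, so the equation is elliptic.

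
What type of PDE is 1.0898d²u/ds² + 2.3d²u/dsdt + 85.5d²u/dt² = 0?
With A = 1.0898, B = 2.3, C = 85.5, the discriminant is -367.4216. This is an elliptic PDE.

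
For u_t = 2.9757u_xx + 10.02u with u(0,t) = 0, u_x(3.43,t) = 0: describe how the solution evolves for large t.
u grows unboundedly. Reaction dominates diffusion (r=10.02 > κπ²/(4L²)≈0.62); solution grows exponentially.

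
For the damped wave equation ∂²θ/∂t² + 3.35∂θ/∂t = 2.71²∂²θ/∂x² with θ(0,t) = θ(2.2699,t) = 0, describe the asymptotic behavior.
θ → 0. Damping (γ=3.35) dissipates energy; oscillations decay exponentially.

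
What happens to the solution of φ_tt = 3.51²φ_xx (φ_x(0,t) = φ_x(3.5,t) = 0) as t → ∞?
φ oscillates about a mean that drifts linearly in t (generically unbounded; no decay). There is no damping, so the nonconstant modes persist as standing waves (energy conserved, no decay). But with Neumann conditions at both ends the constant mode has eigenvalue 0: the spatial mean M(t) of φ satisfies M'' = 0, so M(t) = M(0) + M'(0)·t. Unless the initial velocity has zero mean (∫φ_t(x,0)dx = 0), the solution grows linearly in t (unbounded, though not exponentially); if it does have zero mean, the solution stays bounded and simply oscillates.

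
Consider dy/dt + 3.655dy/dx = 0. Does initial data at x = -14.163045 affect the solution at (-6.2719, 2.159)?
Yes. The characteristic through (-6.2719, 2.159) passes through x = -14.163045.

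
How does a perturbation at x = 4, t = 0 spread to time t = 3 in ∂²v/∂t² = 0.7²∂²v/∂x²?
Domain of influence: [1.9, 6.1]. Data at x = 4 spreads outward at speed 0.7.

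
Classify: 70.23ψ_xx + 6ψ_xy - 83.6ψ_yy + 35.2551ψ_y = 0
Hyperbolic (discriminant = 23520.912).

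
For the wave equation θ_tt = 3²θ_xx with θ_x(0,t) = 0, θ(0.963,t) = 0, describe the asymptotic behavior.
θ oscillates (no decay). Energy is conserved; the solution oscillates indefinitely as standing waves.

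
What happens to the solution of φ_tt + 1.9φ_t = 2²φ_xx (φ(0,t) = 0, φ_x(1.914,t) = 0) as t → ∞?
φ → 0. Damping (γ=1.9) dissipates energy; oscillations decay exponentially.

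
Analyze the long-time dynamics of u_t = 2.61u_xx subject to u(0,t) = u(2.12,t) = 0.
Long-time behavior: u → 0. Heat diffuses out through both boundaries.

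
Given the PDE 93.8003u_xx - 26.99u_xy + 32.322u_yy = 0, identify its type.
The second-order coefficients are A = 93.8003, B = -26.99, C = 32.322. Since B² - 4AC = -11398.7930864 < 0, this is an elliptic PDE.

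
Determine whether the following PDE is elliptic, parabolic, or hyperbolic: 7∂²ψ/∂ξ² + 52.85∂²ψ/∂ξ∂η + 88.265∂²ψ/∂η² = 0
Coefficients: A = 7, B = 52.85, C = 88.265. B² - 4AC = 321.7025, which is positive, so the equation is hyperbolic.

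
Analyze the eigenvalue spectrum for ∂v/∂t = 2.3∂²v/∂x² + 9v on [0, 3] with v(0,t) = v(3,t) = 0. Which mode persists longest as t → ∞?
Eigenvalues: λₙ = 2.3n²π²/3² - 9.
First three modes:
  n=1: λ₁ = 2.3π²/3² - 9 ≈ -6.478
  n=2: λ₂ = 9.2π²/3² - 9 ≈ 1.089
  n=3: λ₃ = 20.7π²/3² - 9 ≈ 13.7
Since 2.3π²/3² ≈ 2.522 < 9, λ₁ < 0.
The n=1 mode grows fastest (−λₙ is largest for n=1) → dominates.
Asymptotic: v ~ c₁ sin(πx/3) e^{6.478t} (exponential growth at rate −λ₁ ≈ 6.478).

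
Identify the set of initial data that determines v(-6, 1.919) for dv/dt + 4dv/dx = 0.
A single point: x = -13.676. The characteristic through (-6, 1.919) is x - 4t = const, so x = -6 - 4·1.919 = -13.676.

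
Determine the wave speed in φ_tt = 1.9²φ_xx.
Speed = 1.9. Information travels along characteristics x = x₀ ± 1.9t.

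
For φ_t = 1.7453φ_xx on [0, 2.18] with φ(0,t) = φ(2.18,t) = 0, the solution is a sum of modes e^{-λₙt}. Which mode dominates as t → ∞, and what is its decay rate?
Eigenvalues: λₙ = 1.7453n²π²/2.18².
First three modes:
  n=1: λ₁ = 1.7453π²/2.18² ≈ 3.625
  n=2: λ₂ = 6.9812π²/2.18² ≈ 14.498 (4× faster decay)
  n=3: λ₃ = 15.7077π²/2.18² ≈ 32.621 (9× faster decay)
As t → ∞, higher modes decay exponentially faster. The n=1 mode dominates: φ ~ c₁ sin(πx/2.18) e^{-λ₁t}.
Decay rate: λ₁ = 1.7453π²/2.18² ≈ 3.625.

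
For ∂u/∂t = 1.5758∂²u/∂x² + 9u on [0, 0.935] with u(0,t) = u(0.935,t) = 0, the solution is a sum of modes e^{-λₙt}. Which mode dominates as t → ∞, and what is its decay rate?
Eigenvalues: λₙ = 1.5758n²π²/0.935² - 9.
First three modes:
  n=1: λ₁ = 1.5758π²/0.935² - 9 ≈ 8.79
  n=2: λ₂ = 6.3032π²/0.935² - 9 ≈ 62.16
  n=3: λ₃ = 14.1822π²/0.935² - 9 ≈ 151.111
Since 1.5758π²/0.935² ≈ 17.79 > 9, all λₙ > 0.
The n=1 mode decays slowest → dominates as t → ∞.
Asymptotic: u ~ c₁ sin(πx/0.935) e^{-λ₁t} with decay rate λ₁ ≈ 8.79.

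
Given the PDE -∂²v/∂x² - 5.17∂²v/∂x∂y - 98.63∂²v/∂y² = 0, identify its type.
The second-order coefficients are A = -1, B = -5.17, C = -98.63. Since B² - 4AC = -367.7911 < 0, this is an elliptic PDE.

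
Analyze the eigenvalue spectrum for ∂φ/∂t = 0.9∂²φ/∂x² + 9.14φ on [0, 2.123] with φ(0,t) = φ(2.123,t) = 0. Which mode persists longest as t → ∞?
Eigenvalues: λₙ = 0.9n²π²/2.123² - 9.14.
First three modes:
  n=1: λ₁ = 0.9π²/2.123² - 9.14 ≈ -7.169
  n=2: λ₂ = 3.6π²/2.123² - 9.14 ≈ -1.257
  n=3: λ₃ = 8.1π²/2.123² - 9.14 ≈ 8.597
Since 0.9π²/2.123² ≈ 1.971 < 9.14, λ₁ < 0.
The n=1 mode grows fastest (−λₙ is largest for n=1) → dominates.
Asymptotic: φ ~ c₁ sin(πx/2.123) e^{7.169t} (exponential growth at rate −λ₁ ≈ 7.169).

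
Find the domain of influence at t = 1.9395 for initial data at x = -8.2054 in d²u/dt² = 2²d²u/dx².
Domain of influence: [-12.0844, -4.3264]. Data at x = -8.2054 spreads outward at speed 2.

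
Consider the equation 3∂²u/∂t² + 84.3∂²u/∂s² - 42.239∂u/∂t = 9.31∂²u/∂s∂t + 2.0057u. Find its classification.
Rewriting in standard form: 84.3∂²u/∂s² - 9.31∂²u/∂s∂t + 3∂²u/∂t² - 42.239∂u/∂t - 2.0057u = 0. Elliptic. (A = 84.3, B = -9.31, C = 3 gives B² - 4AC = -924.9239.)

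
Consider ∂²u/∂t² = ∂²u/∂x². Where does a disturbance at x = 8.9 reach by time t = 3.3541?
Domain of influence: [5.5459, 12.2541]. Data at x = 8.9 spreads outward at speed 1.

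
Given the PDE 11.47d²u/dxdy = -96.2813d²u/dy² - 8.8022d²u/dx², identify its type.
Rewriting in standard form: 8.8022d²u/dx² + 11.47d²u/dxdy + 96.2813d²u/dy² = 0. The second-order coefficients are A = 8.8022, B = 11.47, C = 96.2813. Since B² - 4AC = -3258.38813544 < 0, this is an elliptic PDE.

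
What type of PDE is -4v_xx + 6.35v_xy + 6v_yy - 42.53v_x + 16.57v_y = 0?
With A = -4, B = 6.35, C = 6, the discriminant is 136.3225. This is a hyperbolic PDE.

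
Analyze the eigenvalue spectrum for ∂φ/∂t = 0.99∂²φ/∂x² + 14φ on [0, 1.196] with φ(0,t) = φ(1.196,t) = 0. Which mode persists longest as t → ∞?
Eigenvalues: λₙ = 0.99n²π²/1.196² - 14.
First three modes:
  n=1: λ₁ = 0.99π²/1.196² - 14 ≈ -7.169
  n=2: λ₂ = 3.96π²/1.196² - 14 ≈ 13.323
  n=3: λ₃ = 8.91π²/1.196² - 14 ≈ 47.477
Since 0.99π²/1.196² ≈ 6.831 < 14, λ₁ < 0.
The n=1 mode grows fastest (−λₙ is largest for n=1) → dominates.
Asymptotic: φ ~ c₁ sin(πx/1.196) e^{7.169t} (exponential growth at rate −λ₁ ≈ 7.169).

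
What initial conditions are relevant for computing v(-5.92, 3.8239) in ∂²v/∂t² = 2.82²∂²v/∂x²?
Domain of dependence: [-16.703398, 4.863398]. Signals travel at speed 2.82, so data within |x - -5.92| ≤ 2.82·3.8239 = 10.783398 can reach the point.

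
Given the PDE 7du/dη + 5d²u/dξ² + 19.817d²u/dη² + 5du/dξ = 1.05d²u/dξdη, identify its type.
Rewriting in standard form: 5d²u/dξ² - 1.05d²u/dξdη + 19.817d²u/dη² + 5du/dξ + 7du/dη = 0. The second-order coefficients are A = 5, B = -1.05, C = 19.817. Since B² - 4AC = -395.2375 < 0, this is an elliptic PDE.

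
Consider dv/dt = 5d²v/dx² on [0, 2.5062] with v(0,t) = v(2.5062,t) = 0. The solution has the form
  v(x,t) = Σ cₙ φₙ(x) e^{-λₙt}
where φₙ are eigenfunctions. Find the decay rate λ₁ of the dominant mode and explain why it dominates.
Eigenvalues: λₙ = 5n²π²/2.5062².
First three modes:
  n=1: λ₁ = 5π²/2.5062² ≈ 7.857
  n=2: λ₂ = 20π²/2.5062² ≈ 31.427 (4× faster decay)
  n=3: λ₃ = 45π²/2.5062² ≈ 70.71 (9× faster decay)
As t → ∞, higher modes decay exponentially faster. The n=1 mode dominates: v ~ c₁ sin(πx/2.5062) e^{-λ₁t}.
Decay rate: λ₁ = 5π²/2.5062² ≈ 7.857.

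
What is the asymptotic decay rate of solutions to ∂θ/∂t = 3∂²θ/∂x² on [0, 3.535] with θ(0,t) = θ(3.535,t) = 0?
Eigenvalues: λₙ = 3n²π²/3.535².
First three modes:
  n=1: λ₁ = 3π²/3.535² ≈ 2.369
  n=2: λ₂ = 12π²/3.535² ≈ 9.478 (4× faster decay)
  n=3: λ₃ = 27π²/3.535² ≈ 21.325 (9× faster decay)
As t → ∞, higher modes decay exponentially faster. The n=1 mode dominates: θ ~ c₁ sin(πx/3.535) e^{-λ₁t}.
Decay rate: λ₁ = 3π²/3.535² ≈ 2.369.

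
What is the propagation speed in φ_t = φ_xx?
Infinite. The heat equation is parabolic, not hyperbolic, so disturbances propagate instantly.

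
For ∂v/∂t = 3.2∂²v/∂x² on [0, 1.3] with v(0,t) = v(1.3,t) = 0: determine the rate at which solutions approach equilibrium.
Eigenvalues: λₙ = 3.2n²π²/1.3².
First three modes:
  n=1: λ₁ = 3.2π²/1.3² ≈ 18.688
  n=2: λ₂ = 12.8π²/1.3² ≈ 74.752 (4× faster decay)
  n=3: λ₃ = 28.8π²/1.3² ≈ 168.192 (9× faster decay)
As t → ∞, higher modes decay exponentially faster. The n=1 mode dominates: v ~ c₁ sin(πx/1.3) e^{-λ₁t}.
Decay rate: λ₁ = 3.2π²/1.3² ≈ 18.688.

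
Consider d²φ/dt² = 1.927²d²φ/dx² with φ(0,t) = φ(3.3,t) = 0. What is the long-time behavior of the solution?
As t → ∞, φ oscillates (no decay). Energy is conserved; the solution oscillates indefinitely as standing waves.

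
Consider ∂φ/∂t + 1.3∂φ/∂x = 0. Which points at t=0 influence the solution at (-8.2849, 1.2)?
A single point: x = -9.8449. The characteristic through (-8.2849, 1.2) is x - 1.3t = const, so x = -8.2849 - 1.3·1.2 = -9.8449.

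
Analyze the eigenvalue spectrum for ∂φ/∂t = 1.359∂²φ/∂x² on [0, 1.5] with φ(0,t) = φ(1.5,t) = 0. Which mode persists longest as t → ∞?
Eigenvalues: λₙ = 1.359n²π²/1.5².
First three modes:
  n=1: λ₁ = 1.359π²/1.5² ≈ 5.961
  n=2: λ₂ = 5.436π²/1.5² ≈ 23.845 (4× faster decay)
  n=3: λ₃ = 12.231π²/1.5² ≈ 53.651 (9× faster decay)
As t → ∞, higher modes decay exponentially faster. The n=1 mode dominates: φ ~ c₁ sin(πx/1.5) e^{-λ₁t}.
Decay rate: λ₁ = 1.359π²/1.5² ≈ 5.961.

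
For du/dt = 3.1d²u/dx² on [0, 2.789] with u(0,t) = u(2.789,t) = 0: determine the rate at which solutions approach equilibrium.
Eigenvalues: λₙ = 3.1n²π²/2.789².
First three modes:
  n=1: λ₁ = 3.1π²/2.789² ≈ 3.933
  n=2: λ₂ = 12.4π²/2.789² ≈ 15.733 (4× faster decay)
  n=3: λ₃ = 27.9π²/2.789² ≈ 35.4 (9× faster decay)
As t → ∞, higher modes decay exponentially faster. The n=1 mode dominates: u ~ c₁ sin(πx/2.789) e^{-λ₁t}.
Decay rate: λ₁ = 3.1π²/2.789² ≈ 3.933.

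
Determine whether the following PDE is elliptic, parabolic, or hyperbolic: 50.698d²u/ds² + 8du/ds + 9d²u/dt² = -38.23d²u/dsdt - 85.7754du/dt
Rewriting in standard form: 50.698d²u/ds² + 38.23d²u/dsdt + 9d²u/dt² + 8du/ds + 85.7754du/dt = 0. Coefficients: A = 50.698, B = 38.23, C = 9. B² - 4AC = -363.5951, which is negative, so the equation is elliptic.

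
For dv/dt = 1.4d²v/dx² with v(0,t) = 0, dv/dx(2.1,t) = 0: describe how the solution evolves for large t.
v → 0. Heat escapes through the Dirichlet boundary.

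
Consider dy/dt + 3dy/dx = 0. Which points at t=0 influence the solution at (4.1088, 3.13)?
A single point: x = -5.2812. The characteristic through (4.1088, 3.13) is x - 3t = const, so x = 4.1088 - 3·3.13 = -5.2812.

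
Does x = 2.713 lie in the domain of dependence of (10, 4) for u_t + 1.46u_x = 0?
No. Only data at x = 4.16 affects (10, 4). Advection has one-way propagation along characteristics.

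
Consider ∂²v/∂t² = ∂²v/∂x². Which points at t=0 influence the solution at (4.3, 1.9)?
Domain of dependence: [2.4, 6.2]. Signals travel at speed 1, so data within |x - 4.3| ≤ 1·1.9 = 1.9 can reach the point.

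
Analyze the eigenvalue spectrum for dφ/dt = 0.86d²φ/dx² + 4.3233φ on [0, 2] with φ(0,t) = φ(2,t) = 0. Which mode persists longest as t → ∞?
Eigenvalues: λₙ = 0.86n²π²/2² - 4.3233.
First three modes:
  n=1: λ₁ = 0.86π²/2² - 4.3233 ≈ -2.201
  n=2: λ₂ = 3.44π²/2² - 4.3233 ≈ 4.165
  n=3: λ₃ = 7.74π²/2² - 4.3233 ≈ 14.774
Since 0.86π²/2² ≈ 2.122 < 4.3233, λ₁ < 0.
The n=1 mode grows fastest (−λₙ is largest for n=1) → dominates.
Asymptotic: φ ~ c₁ sin(πx/2) e^{2.201t} (exponential growth at rate −λ₁ ≈ 2.201).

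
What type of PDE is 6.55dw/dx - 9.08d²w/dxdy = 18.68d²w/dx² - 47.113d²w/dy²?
Rewriting in standard form: -18.68d²w/dx² - 9.08d²w/dxdy + 47.113d²w/dy² + 6.55dw/dx = 0. With A = -18.68, B = -9.08, C = 47.113, the discriminant is 3602.72976. This is a hyperbolic PDE.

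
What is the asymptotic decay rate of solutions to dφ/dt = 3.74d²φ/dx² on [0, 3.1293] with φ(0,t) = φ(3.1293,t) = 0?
Eigenvalues: λₙ = 3.74n²π²/3.1293².
First three modes:
  n=1: λ₁ = 3.74π²/3.1293² ≈ 3.769
  n=2: λ₂ = 14.96π²/3.1293² ≈ 15.078 (4× faster decay)
  n=3: λ₃ = 33.66π²/3.1293² ≈ 33.925 (9× faster decay)
As t → ∞, higher modes decay exponentially faster. The n=1 mode dominates: φ ~ c₁ sin(πx/3.1293) e^{-λ₁t}.
Decay rate: λ₁ = 3.74π²/3.1293² ≈ 3.769.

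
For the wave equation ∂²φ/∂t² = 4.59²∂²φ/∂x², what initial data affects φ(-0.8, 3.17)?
Domain of dependence: [-15.3503, 13.7503]. Signals travel at speed 4.59, so data within |x - -0.8| ≤ 4.59·3.17 = 14.5503 can reach the point.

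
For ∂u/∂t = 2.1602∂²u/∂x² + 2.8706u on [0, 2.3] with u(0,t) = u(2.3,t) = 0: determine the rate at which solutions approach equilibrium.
Eigenvalues: λₙ = 2.1602n²π²/2.3² - 2.8706.
First three modes:
  n=1: λ₁ = 2.1602π²/2.3² - 2.8706 ≈ 1.16
  n=2: λ₂ = 8.6408π²/2.3² - 2.8706 ≈ 13.251
  n=3: λ₃ = 19.4418π²/2.3² - 2.8706 ≈ 33.402
Since 2.1602π²/2.3² ≈ 4.03 > 2.8706, all λₙ > 0.
The n=1 mode decays slowest → dominates as t → ∞.
Asymptotic: u ~ c₁ sin(πx/2.3) e^{-λ₁t} with decay rate λ₁ ≈ 1.16.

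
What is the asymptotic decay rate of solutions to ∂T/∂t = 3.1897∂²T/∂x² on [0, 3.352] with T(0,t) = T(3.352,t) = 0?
Eigenvalues: λₙ = 3.1897n²π²/3.352².
First three modes:
  n=1: λ₁ = 3.1897π²/3.352² ≈ 2.802
  n=2: λ₂ = 12.7588π²/3.352² ≈ 11.207 (4× faster decay)
  n=3: λ₃ = 28.7073π²/3.352² ≈ 25.216 (9× faster decay)
As t → ∞, higher modes decay exponentially faster. The n=1 mode dominates: T ~ c₁ sin(πx/3.352) e^{-λ₁t}.
Decay rate: λ₁ = 3.1897π²/3.352² ≈ 2.802.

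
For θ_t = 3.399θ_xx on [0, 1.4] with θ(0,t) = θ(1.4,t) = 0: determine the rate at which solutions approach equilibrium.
Eigenvalues: λₙ = 3.399n²π²/1.4².
First three modes:
  n=1: λ₁ = 3.399π²/1.4² ≈ 17.116
  n=2: λ₂ = 13.596π²/1.4² ≈ 68.463 (4× faster decay)
  n=3: λ₃ = 30.591π²/1.4² ≈ 154.041 (9× faster decay)
As t → ∞, higher modes decay exponentially faster. The n=1 mode dominates: θ ~ c₁ sin(πx/1.4) e^{-λ₁t}.
Decay rate: λ₁ = 3.399π²/1.4² ≈ 17.116.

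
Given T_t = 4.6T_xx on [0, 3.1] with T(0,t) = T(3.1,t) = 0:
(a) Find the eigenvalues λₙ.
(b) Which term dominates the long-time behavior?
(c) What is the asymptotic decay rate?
Eigenvalues: λₙ = 4.6n²π²/3.1².
First three modes:
  n=1: λ₁ = 4.6π²/3.1² ≈ 4.724
  n=2: λ₂ = 18.4π²/3.1² ≈ 18.897 (4× faster decay)
  n=3: λ₃ = 41.4π²/3.1² ≈ 42.518 (9× faster decay)
As t → ∞, higher modes decay exponentially faster. The n=1 mode dominates: T ~ c₁ sin(πx/3.1) e^{-λ₁t}.
Decay rate: λ₁ = 4.6π²/3.1² ≈ 4.724.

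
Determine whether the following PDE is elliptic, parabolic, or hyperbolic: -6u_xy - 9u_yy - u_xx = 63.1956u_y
Rewriting in standard form: -u_xx - 6u_xy - 9u_yy - 63.1956u_y = 0. Coefficients: A = -1, B = -6, C = -9. B² - 4AC = 0, which is zero, so the equation is parabolic.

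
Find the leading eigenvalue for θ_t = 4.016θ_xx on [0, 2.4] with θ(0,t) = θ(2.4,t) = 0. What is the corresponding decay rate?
Eigenvalues: λₙ = 4.016n²π²/2.4².
First three modes:
  n=1: λ₁ = 4.016π²/2.4² ≈ 6.881
  n=2: λ₂ = 16.064π²/2.4² ≈ 27.525 (4× faster decay)
  n=3: λ₃ = 36.144π²/2.4² ≈ 61.932 (9× faster decay)
As t → ∞, higher modes decay exponentially faster. The n=1 mode dominates: θ ~ c₁ sin(πx/2.4) e^{-λ₁t}.
Decay rate: λ₁ = 4.016π²/2.4² ≈ 6.881.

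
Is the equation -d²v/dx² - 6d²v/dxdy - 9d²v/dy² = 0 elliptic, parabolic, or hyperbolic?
Computing B² - 4AC with A = -1, B = -6, C = -9: discriminant = 0 (zero). Answer: parabolic.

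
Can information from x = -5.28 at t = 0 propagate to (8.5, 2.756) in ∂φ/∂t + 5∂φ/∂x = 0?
Yes. The characteristic through (8.5, 2.756) passes through x = -5.28.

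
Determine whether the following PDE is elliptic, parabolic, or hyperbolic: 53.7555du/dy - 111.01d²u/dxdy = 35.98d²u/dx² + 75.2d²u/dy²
Rewriting in standard form: -35.98d²u/dx² - 111.01d²u/dxdy - 75.2d²u/dy² + 53.7555du/dy = 0. Coefficients: A = -35.98, B = -111.01, C = -75.2. B² - 4AC = 1500.4361, which is positive, so the equation is hyperbolic.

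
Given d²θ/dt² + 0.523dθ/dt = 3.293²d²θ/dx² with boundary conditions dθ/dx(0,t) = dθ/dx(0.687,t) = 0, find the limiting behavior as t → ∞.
θ → constant (steady state). Damping (γ=0.523) dissipates the nonconstant modes; with Neumann BCs the spatial average obeys M''+γM'=0 and tends to a finite limit.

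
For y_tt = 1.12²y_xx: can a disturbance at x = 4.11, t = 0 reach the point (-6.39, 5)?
No. The domain of dependence is [-11.99, -0.79], and 4.11 is outside this interval.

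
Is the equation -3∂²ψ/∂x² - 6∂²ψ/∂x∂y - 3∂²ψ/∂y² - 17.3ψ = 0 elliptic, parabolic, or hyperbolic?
Computing B² - 4AC with A = -3, B = -6, C = -3: discriminant = 0 (zero). Answer: parabolic.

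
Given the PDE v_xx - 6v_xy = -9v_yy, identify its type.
Rewriting in standard form: v_xx - 6v_xy + 9v_yy = 0. The second-order coefficients are A = 1, B = -6, C = 9. Since B² - 4AC = 0 = 0, this is a parabolic PDE.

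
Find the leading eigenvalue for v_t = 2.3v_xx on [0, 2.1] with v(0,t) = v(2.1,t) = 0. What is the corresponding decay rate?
Eigenvalues: λₙ = 2.3n²π²/2.1².
First three modes:
  n=1: λ₁ = 2.3π²/2.1² ≈ 5.147
  n=2: λ₂ = 9.2π²/2.1² ≈ 20.59 (4× faster decay)
  n=3: λ₃ = 20.7π²/2.1² ≈ 46.327 (9× faster decay)
As t → ∞, higher modes decay exponentially faster. The n=1 mode dominates: v ~ c₁ sin(πx/2.1) e^{-λ₁t}.
Decay rate: λ₁ = 2.3π²/2.1² ≈ 5.147.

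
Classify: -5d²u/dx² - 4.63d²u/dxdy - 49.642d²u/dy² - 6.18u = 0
Elliptic (discriminant = -971.4031).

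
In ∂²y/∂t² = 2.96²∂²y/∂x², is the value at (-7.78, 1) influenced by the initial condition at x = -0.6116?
No. The domain of dependence is [-10.74, -4.82], and -0.6116 is outside this interval.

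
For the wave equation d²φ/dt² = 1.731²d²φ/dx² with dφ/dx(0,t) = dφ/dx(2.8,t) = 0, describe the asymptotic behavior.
φ oscillates about a mean that drifts linearly in t (generically unbounded; no decay). There is no damping, so the nonconstant modes persist as standing waves (energy conserved, no decay). But with Neumann conditions at both ends the constant mode has eigenvalue 0: the spatial mean M(t) of φ satisfies M'' = 0, so M(t) = M(0) + M'(0)·t. Unless the initial velocity has zero mean (∫φ_t(x,0)dx = 0), the solution grows linearly in t (unbounded, though not exponentially); if it does have zero mean, the solution stays bounded and simply oscillates.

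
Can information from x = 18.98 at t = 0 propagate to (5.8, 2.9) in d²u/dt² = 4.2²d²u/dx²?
No. The domain of dependence is [-6.38, 17.98], and 18.98 is outside this interval.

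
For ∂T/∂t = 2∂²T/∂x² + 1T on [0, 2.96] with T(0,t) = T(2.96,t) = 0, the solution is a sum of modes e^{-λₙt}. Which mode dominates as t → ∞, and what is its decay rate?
Eigenvalues: λₙ = 2n²π²/2.96² - 1.
First three modes:
  n=1: λ₁ = 2π²/2.96² - 1 ≈ 1.253
  n=2: λ₂ = 8π²/2.96² - 1 ≈ 8.012
  n=3: λ₃ = 18π²/2.96² - 1 ≈ 19.276
Since 2π²/2.96² ≈ 2.253 > 1, all λₙ > 0.
The n=1 mode decays slowest → dominates as t → ∞.
Asymptotic: T ~ c₁ sin(πx/2.96) e^{-λ₁t} with decay rate λ₁ ≈ 1.253.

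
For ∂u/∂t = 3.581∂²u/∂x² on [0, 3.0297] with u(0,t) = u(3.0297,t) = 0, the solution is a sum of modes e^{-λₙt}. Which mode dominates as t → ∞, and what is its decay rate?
Eigenvalues: λₙ = 3.581n²π²/3.0297².
First three modes:
  n=1: λ₁ = 3.581π²/3.0297² ≈ 3.85
  n=2: λ₂ = 14.324π²/3.0297² ≈ 15.402 (4× faster decay)
  n=3: λ₃ = 32.229π²/3.0297² ≈ 34.654 (9× faster decay)
As t → ∞, higher modes decay exponentially faster. The n=1 mode dominates: u ~ c₁ sin(πx/3.0297) e^{-λ₁t}.
Decay rate: λ₁ = 3.581π²/3.0297² ≈ 3.85.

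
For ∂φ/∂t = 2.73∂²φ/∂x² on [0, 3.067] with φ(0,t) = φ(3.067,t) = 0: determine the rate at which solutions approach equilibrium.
Eigenvalues: λₙ = 2.73n²π²/3.067².
First three modes:
  n=1: λ₁ = 2.73π²/3.067² ≈ 2.864
  n=2: λ₂ = 10.92π²/3.067² ≈ 11.458 (4× faster decay)
  n=3: λ₃ = 24.57π²/3.067² ≈ 25.78 (9× faster decay)
As t → ∞, higher modes decay exponentially faster. The n=1 mode dominates: φ ~ c₁ sin(πx/3.067) e^{-λ₁t}.
Decay rate: λ₁ = 2.73π²/3.067² ≈ 2.864.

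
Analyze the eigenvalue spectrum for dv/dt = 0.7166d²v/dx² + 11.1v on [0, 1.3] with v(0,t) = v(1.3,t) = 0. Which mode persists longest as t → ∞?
Eigenvalues: λₙ = 0.7166n²π²/1.3² - 11.1.
First three modes:
  n=1: λ₁ = 0.7166π²/1.3² - 11.1 ≈ -6.915
  n=2: λ₂ = 2.8664π²/1.3² - 11.1 ≈ 5.64
  n=3: λ₃ = 6.4494π²/1.3² - 11.1 ≈ 26.565
Since 0.7166π²/1.3² ≈ 4.185 < 11.1, λ₁ < 0.
The n=1 mode grows fastest (−λₙ is largest for n=1) → dominates.
Asymptotic: v ~ c₁ sin(πx/1.3) e^{6.915t} (exponential growth at rate −λ₁ ≈ 6.915).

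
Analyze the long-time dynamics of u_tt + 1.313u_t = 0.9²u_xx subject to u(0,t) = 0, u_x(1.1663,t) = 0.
Long-time behavior: u → 0. Damping (γ=1.313) dissipates energy; oscillations decay exponentially.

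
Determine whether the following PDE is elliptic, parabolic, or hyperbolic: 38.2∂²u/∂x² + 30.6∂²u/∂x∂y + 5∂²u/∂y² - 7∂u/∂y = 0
Coefficients: A = 38.2, B = 30.6, C = 5. B² - 4AC = 172.36, which is positive, so the equation is hyperbolic.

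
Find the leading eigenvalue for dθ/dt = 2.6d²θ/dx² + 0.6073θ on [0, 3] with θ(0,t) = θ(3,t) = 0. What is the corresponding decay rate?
Eigenvalues: λₙ = 2.6n²π²/3² - 0.6073.
First three modes:
  n=1: λ₁ = 2.6π²/3² - 0.6073 ≈ 2.244
  n=2: λ₂ = 10.4π²/3² - 0.6073 ≈ 10.798
  n=3: λ₃ = 23.4π²/3² - 0.6073 ≈ 25.054
Since 2.6π²/3² ≈ 2.851 > 0.6073, all λₙ > 0.
The n=1 mode decays slowest → dominates as t → ∞.
Asymptotic: θ ~ c₁ sin(πx/3) e^{-λ₁t} with decay rate λ₁ ≈ 2.244.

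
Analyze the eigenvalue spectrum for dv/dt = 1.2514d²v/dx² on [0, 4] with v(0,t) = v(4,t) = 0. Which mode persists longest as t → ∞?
Eigenvalues: λₙ = 1.2514n²π²/4².
First three modes:
  n=1: λ₁ = 1.2514π²/4² ≈ 0.772
  n=2: λ₂ = 5.0056π²/4² ≈ 3.088 (4× faster decay)
  n=3: λ₃ = 11.2626π²/4² ≈ 6.947 (9× faster decay)
As t → ∞, higher modes decay exponentially faster. The n=1 mode dominates: v ~ c₁ sin(πx/4) e^{-λ₁t}.
Decay rate: λ₁ = 1.2514π²/4² ≈ 0.772.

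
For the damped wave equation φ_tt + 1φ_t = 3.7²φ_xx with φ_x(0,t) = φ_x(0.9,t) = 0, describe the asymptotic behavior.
φ → constant (steady state). Damping (γ=1) dissipates the nonconstant modes; with Neumann BCs the spatial average obeys M''+γM'=0 and tends to a finite limit.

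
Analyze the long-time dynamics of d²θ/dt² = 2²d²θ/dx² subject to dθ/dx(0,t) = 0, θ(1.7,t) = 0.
Long-time behavior: θ oscillates (no decay). Energy is conserved; the solution oscillates indefinitely as standing waves.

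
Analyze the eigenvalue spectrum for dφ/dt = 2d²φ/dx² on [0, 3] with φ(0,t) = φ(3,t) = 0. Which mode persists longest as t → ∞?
Eigenvalues: λₙ = 2n²π²/3².
First three modes:
  n=1: λ₁ = 2π²/3² ≈ 2.193
  n=2: λ₂ = 8π²/3² ≈ 8.773 (4× faster decay)
  n=3: λ₃ = 18π²/3² ≈ 19.739 (9× faster decay)
As t → ∞, higher modes decay exponentially faster. The n=1 mode dominates: φ ~ c₁ sin(πx/3) e^{-λ₁t}.
Decay rate: λ₁ = 2π²/3² ≈ 2.193.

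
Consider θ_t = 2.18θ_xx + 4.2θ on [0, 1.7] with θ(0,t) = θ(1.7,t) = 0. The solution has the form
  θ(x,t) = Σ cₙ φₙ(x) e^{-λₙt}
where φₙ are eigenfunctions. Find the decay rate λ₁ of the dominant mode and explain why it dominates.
Eigenvalues: λₙ = 2.18n²π²/1.7² - 4.2.
First three modes:
  n=1: λ₁ = 2.18π²/1.7² - 4.2 ≈ 3.245
  n=2: λ₂ = 8.72π²/1.7² - 4.2 ≈ 25.58
  n=3: λ₃ = 19.62π²/1.7² - 4.2 ≈ 62.804
Since 2.18π²/1.7² ≈ 7.445 > 4.2, all λₙ > 0.
The n=1 mode decays slowest → dominates as t → ∞.
Asymptotic: θ ~ c₁ sin(πx/1.7) e^{-λ₁t} with decay rate λ₁ ≈ 3.245.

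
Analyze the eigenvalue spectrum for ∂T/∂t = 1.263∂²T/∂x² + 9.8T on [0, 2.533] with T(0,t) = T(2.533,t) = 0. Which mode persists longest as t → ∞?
Eigenvalues: λₙ = 1.263n²π²/2.533² - 9.8.
First three modes:
  n=1: λ₁ = 1.263π²/2.533² - 9.8 ≈ -7.857
  n=2: λ₂ = 5.052π²/2.533² - 9.8 ≈ -2.029
  n=3: λ₃ = 11.367π²/2.533² - 9.8 ≈ 7.685
Since 1.263π²/2.533² ≈ 1.943 < 9.8, λ₁ < 0.
The n=1 mode grows fastest (−λₙ is largest for n=1) → dominates.
Asymptotic: T ~ c₁ sin(πx/2.533) e^{7.857t} (exponential growth at rate −λ₁ ≈ 7.857).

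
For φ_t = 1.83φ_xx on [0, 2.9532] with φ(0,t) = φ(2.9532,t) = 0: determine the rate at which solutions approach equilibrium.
Eigenvalues: λₙ = 1.83n²π²/2.9532².
First three modes:
  n=1: λ₁ = 1.83π²/2.9532² ≈ 2.071
  n=2: λ₂ = 7.32π²/2.9532² ≈ 8.284 (4× faster decay)
  n=3: λ₃ = 16.47π²/2.9532² ≈ 18.638 (9× faster decay)
As t → ∞, higher modes decay exponentially faster. The n=1 mode dominates: φ ~ c₁ sin(πx/2.9532) e^{-λ₁t}.
Decay rate: λ₁ = 1.83π²/2.9532² ≈ 2.071.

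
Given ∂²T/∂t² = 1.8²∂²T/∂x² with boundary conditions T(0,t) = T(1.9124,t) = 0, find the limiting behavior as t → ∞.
T oscillates (no decay). Energy is conserved; the solution oscillates indefinitely as standing waves.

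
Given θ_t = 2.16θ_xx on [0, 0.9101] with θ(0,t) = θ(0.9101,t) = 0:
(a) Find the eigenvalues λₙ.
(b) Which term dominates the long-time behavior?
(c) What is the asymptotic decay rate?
Eigenvalues: λₙ = 2.16n²π²/0.9101².
First three modes:
  n=1: λ₁ = 2.16π²/0.9101² ≈ 25.738
  n=2: λ₂ = 8.64π²/0.9101² ≈ 102.952 (4× faster decay)
  n=3: λ₃ = 19.44π²/0.9101² ≈ 231.642 (9× faster decay)
As t → ∞, higher modes decay exponentially faster. The n=1 mode dominates: θ ~ c₁ sin(πx/0.9101) e^{-λ₁t}.
Decay rate: λ₁ = 2.16π²/0.9101² ≈ 25.738.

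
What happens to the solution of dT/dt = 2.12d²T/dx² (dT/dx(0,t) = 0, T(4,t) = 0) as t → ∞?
T → 0. Heat escapes through the Dirichlet boundary.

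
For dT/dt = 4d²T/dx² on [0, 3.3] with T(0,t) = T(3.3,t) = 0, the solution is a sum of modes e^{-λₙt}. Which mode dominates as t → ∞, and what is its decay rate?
Eigenvalues: λₙ = 4n²π²/3.3².
First three modes:
  n=1: λ₁ = 4π²/3.3² ≈ 3.625
  n=2: λ₂ = 16π²/3.3² ≈ 14.501 (4× faster decay)
  n=3: λ₃ = 36π²/3.3² ≈ 32.627 (9× faster decay)
As t → ∞, higher modes decay exponentially faster. The n=1 mode dominates: T ~ c₁ sin(πx/3.3) e^{-λ₁t}.
Decay rate: λ₁ = 4π²/3.3² ≈ 3.625.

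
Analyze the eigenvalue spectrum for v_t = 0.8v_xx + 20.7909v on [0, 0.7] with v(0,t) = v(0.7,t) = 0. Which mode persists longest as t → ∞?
Eigenvalues: λₙ = 0.8n²π²/0.7² - 20.7909.
First three modes:
  n=1: λ₁ = 0.8π²/0.7² - 20.7909 ≈ -4.677
  n=2: λ₂ = 3.2π²/0.7² - 20.7909 ≈ 43.664
  n=3: λ₃ = 7.2π²/0.7² - 20.7909 ≈ 124.232
Since 0.8π²/0.7² ≈ 16.114 < 20.7909, λ₁ < 0.
The n=1 mode grows fastest (−λₙ is largest for n=1) → dominates.
Asymptotic: v ~ c₁ sin(πx/0.7) e^{4.677t} (exponential growth at rate −λ₁ ≈ 4.677).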